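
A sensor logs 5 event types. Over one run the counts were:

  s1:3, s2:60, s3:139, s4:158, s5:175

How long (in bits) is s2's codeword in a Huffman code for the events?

3

Repeatedly merge the two smallest:
s1(3) + s2(60) → 63
63 + s3(139) → 202
s4(158) + s5(175) → 333
202 + 333 → 535
s2's leaf is at depth 3, giving a 3-bit codeword.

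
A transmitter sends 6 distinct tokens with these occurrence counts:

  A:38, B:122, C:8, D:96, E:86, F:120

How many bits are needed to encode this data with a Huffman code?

Build the Huffman tree bottom-up:
C(8) + A(38) → 46
46 + E(86) → 132
D(96) + F(120) → 216
B(122) + 132 → 254
216 + 254 → 470
Each symbol's bit-cost is frequency × depth; summing gives 1118 bits (equivalently 46 + 132 + 216 + 254 + 470).

1118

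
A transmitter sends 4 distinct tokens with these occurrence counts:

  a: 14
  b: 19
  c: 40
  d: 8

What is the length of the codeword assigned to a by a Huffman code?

3

Build the tree from the bottom:
d(8) + a(14) → 22
b(19) + 22 → 41
c(40) + 41 → 81
The subtree containing a is merged 3 times, so code length = 3.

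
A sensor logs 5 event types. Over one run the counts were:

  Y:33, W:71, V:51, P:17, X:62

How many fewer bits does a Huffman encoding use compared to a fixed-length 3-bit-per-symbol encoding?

Fixed-length: 3 bits × 234 symbols = 702 bits.
Huffman merges:
P(17) + Y(33) → 50
50 + V(51) → 101
X(62) + W(71) → 133
101 + 133 → 234
Huffman total = 50 + 101 + 133 + 234 = 518 bits.
Saving = 702 − 518 = 184 bits.

184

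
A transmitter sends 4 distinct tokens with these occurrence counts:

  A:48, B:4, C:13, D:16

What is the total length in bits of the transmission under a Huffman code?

Greedily combine the two least-frequent nodes:
merge B(4) and C(13): 17
merge D(16) and 17: 33
merge 33 and A(48): 81
Each symbol's bit-cost is frequency × depth; summing gives 131 bits (equivalently 17 + 33 + 81).

131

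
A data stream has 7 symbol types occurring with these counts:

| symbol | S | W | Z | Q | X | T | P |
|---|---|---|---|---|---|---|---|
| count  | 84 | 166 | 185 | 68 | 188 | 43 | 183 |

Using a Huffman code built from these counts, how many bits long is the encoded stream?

Merge the two smallest weights repeatedly:
merge T(43) and Q(68): 111
merge S(84) and 111: 195
merge W(166) and P(183): 349
merge Z(185) and X(188): 373
merge 195 and 349: 544
merge 373 and 544: 917
Each symbol's bit-cost is frequency × depth; summing gives 2489 bits (equivalently 111 + 195 + 349 + 373 + 544 + 917).

2489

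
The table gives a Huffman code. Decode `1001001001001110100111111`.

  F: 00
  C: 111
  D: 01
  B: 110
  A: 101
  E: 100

EEEECDFCC

Read left to right; each codeword is recognised as soon as it completes (prefix code):
  100→E | 100→E | 100→E | 100→E | 111→C | 01→D | 00→F | 111→C | 111→C
Decoded message: EEEECDFCC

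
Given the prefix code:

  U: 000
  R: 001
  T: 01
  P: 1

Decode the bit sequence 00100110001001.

RRPUPR

Read left to right; each codeword is recognised as soon as it completes (prefix code):
  001→R | 001→R | 1→P | 000→U | 1→P | 001→R
Decoded message: RRPUPR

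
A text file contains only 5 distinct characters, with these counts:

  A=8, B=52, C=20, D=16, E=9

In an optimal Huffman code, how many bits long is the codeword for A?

4

Build the tree from the bottom:
merge A(8) and E(9): 17
merge D(16) and 17: 33
merge C(20) and 33: 53
merge B(52) and 53: 105
A's leaf is at depth 4, giving a 4-bit codeword.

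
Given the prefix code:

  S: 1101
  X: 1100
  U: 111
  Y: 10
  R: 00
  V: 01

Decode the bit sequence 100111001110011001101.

YVXURXS

Read left to right; each codeword is recognised as soon as it completes (prefix code):
  10→Y | 01→V | 1100→X | 111→U | 00→R | 1100→X | 1101→S
Decoded message: YVXURXS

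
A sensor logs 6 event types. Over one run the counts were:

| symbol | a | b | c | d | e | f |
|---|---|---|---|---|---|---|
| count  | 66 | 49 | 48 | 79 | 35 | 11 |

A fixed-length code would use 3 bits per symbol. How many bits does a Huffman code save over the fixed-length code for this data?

Fixed-length: 3 bits × 288 symbols = 864 bits.
Huffman merges:
merge f(11) and e(35): 46
merge 46 and c(48): 94
merge b(49) and a(66): 115
merge d(79) and 94: 173
merge 115 and 173: 288
Huffman total = 46 + 94 + 115 + 173 + 288 = 716 bits.
Saving = 864 − 716 = 148 bits.

148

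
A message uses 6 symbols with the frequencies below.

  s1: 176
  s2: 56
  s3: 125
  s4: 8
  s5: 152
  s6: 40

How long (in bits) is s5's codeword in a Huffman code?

2

Repeatedly merge the two smallest:
merge s4(8) and s6(40): 48
merge 48 and s2(56): 104
merge 104 and s3(125): 229
merge s5(152) and s1(176): 328
merge 229 and 328: 557
s5's leaf is at depth 2, giving a 2-bit codeword.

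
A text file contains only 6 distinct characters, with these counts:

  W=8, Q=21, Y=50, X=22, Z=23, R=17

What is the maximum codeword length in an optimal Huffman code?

4

Merge the two lowest-weight nodes at each step:
merge W(8) and R(17): 25
merge Q(21) and X(22): 43
merge Z(23) and 25: 48
merge 43 and 48: 91
merge Y(50) and 91: 141
Maximum depth reached is 4.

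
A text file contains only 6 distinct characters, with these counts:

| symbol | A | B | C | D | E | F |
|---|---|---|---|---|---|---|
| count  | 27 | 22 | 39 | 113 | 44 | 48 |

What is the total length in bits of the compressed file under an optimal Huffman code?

Merge the two smallest weights repeatedly:
merge B(22) and A(27): 49
merge C(39) and E(44): 83
merge F(48) and 49: 97
merge 83 and 97: 180
merge D(113) and 180: 293
Total encoded bits = sum of merged weights = 49 + 83 + 97 + 180 + 293 = 702.

702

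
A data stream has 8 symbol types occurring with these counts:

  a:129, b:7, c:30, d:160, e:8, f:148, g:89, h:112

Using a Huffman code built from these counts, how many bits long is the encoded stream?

Greedily combine the two least-frequent nodes:
combine b(7), e(8) → 15
combine 15, c(30) → 45
combine 45, g(89) → 134
combine h(112), a(129) → 241
combine 134, f(148) → 282
combine d(160), 241 → 401
combine 282, 401 → 683
Total encoded bits = sum of merged weights = 15 + 45 + 134 + 241 + 282 + 401 + 683 = 1801.

1801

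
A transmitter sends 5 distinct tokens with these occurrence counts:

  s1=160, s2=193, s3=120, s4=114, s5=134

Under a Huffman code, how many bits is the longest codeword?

Merge the two lowest-weight nodes at each step:
combine s4(114), s3(120) → 234
combine s5(134), s1(160) → 294
combine s2(193), 234 → 427
combine 294, 427 → 721
Maximum depth reached is 3.

3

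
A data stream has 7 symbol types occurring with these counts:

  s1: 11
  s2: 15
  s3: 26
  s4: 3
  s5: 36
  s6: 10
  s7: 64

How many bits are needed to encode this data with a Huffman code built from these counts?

404

Merge the two smallest weights repeatedly:
s4(3) + s6(10) → 13
s1(11) + 13 → 24
s2(15) + 24 → 39
s3(26) + s5(36) → 62
39 + 62 → 101
s7(64) + 101 → 165
The encoded length is the sum of every internal node's weight: 13 + 24 + 39 + 62 + 101 + 165 = 404 bits.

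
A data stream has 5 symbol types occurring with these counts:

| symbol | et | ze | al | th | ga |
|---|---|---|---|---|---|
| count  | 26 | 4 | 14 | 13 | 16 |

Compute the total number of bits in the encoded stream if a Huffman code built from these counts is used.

163

Greedily combine the two least-frequent nodes:
combine ze(4), th(13) → 17
combine al(14), ga(16) → 30
combine 17, et(26) → 43
combine 30, 43 → 73
Each symbol's bit-cost is frequency × depth; summing gives 163 bits (equivalently 17 + 30 + 43 + 73).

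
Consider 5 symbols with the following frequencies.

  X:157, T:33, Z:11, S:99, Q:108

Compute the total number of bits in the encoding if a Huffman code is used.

Merge the two smallest weights repeatedly:
merge Z(11) and T(33): 44
merge 44 and S(99): 143
merge Q(108) and 143: 251
merge X(157) and 251: 408
Total encoded bits = sum of merged weights = 44 + 143 + 251 + 408 = 846.

846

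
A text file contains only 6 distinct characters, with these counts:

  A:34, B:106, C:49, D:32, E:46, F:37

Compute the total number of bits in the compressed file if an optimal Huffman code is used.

757

Merge the two smallest weights repeatedly:
merge D(32) and A(34): 66
merge F(37) and E(46): 83
merge C(49) and 66: 115
merge 83 and B(106): 189
merge 115 and 189: 304
The encoded length is the sum of every internal node's weight: 66 + 83 + 115 + 189 + 304 = 757 bits.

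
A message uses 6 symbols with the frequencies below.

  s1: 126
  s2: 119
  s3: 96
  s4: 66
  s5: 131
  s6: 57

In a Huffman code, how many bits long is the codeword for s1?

Huffman merges, smallest pair first:
combine s6(57), s4(66) → 123
combine s3(96), s2(119) → 215
combine 123, s1(126) → 249
combine s5(131), 215 → 346
combine 249, 346 → 595
s1's leaf is at depth 2, giving a 2-bit codeword.

2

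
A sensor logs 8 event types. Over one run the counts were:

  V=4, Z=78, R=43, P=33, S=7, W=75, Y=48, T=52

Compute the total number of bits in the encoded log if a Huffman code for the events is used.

922

Build the Huffman tree bottom-up:
V(4) + S(7) → 11
11 + P(33) → 44
R(43) + 44 → 87
Y(48) + T(52) → 100
W(75) + Z(78) → 153
87 + 100 → 187
153 + 187 → 340
Total encoded bits = sum of merged weights = 11 + 44 + 87 + 100 + 153 + 187 + 340 = 922.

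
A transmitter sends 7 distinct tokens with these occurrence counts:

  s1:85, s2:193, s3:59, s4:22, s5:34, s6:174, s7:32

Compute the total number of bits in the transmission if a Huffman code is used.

1484

Greedily combine the two least-frequent nodes:
merge s4(22) and s7(32): 54
merge s5(34) and 54: 88
merge s3(59) and s1(85): 144
merge 88 and 144: 232
merge s6(174) and s2(193): 367
merge 232 and 367: 599
Each symbol's bit-cost is frequency × depth; summing gives 1484 bits (equivalently 54 + 88 + 144 + 232 + 367 + 599).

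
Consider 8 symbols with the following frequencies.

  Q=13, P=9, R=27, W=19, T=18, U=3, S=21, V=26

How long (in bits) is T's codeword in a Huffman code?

Build the tree from the bottom:
merge U(3) and P(9): 12
merge 12 and Q(13): 25
merge T(18) and W(19): 37
merge S(21) and 25: 46
merge V(26) and R(27): 53
merge 37 and 46: 83
merge 53 and 83: 136
T's leaf is at depth 3, giving a 3-bit codeword.

3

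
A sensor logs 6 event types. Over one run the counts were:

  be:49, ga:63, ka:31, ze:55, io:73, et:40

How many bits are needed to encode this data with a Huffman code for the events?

Build the Huffman tree bottom-up:
combine ka(31), et(40) → 71
combine be(49), ze(55) → 104
combine ga(63), 71 → 134
combine io(73), 104 → 177
combine 134, 177 → 311
Each symbol's bit-cost is frequency × depth; summing gives 797 bits (equivalently 71 + 104 + 134 + 177 + 311).

797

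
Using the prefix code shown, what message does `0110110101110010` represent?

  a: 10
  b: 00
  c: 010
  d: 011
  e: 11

ddceac

Read left to right; each codeword is recognised as soon as it completes (prefix code):
  011→d | 011→d | 010→c | 11→e | 10→a | 010→c
Decoded message: ddceac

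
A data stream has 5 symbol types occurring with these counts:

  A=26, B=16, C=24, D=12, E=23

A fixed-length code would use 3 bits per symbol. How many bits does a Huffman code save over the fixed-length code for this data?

Fixed-length: 3 bits × 101 symbols = 303 bits.
Huffman merges:
combine D(12), B(16) → 28
combine E(23), C(24) → 47
combine A(26), 28 → 54
combine 47, 54 → 101
Huffman total = 28 + 47 + 54 + 101 = 230 bits.
Saving = 303 − 230 = 73 bits.

73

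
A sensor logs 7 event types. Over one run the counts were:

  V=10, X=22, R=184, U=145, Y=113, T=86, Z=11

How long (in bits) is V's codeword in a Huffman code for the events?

Build the tree from the bottom:
combine V(10), Z(11) → 21
combine 21, X(22) → 43
combine 43, T(86) → 129
combine Y(113), 129 → 242
combine U(145), R(184) → 329
combine 242, 329 → 571
V's leaf is at depth 5, giving a 5-bit codeword.

5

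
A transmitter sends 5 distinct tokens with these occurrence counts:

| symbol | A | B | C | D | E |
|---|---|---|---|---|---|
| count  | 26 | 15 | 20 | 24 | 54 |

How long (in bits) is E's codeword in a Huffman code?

1

Huffman merges, smallest pair first:
merge B(15) and C(20): 35
merge D(24) and A(26): 50
merge 35 and 50: 85
merge E(54) and 85: 139
E sits one level below the root: a 1-bit codeword.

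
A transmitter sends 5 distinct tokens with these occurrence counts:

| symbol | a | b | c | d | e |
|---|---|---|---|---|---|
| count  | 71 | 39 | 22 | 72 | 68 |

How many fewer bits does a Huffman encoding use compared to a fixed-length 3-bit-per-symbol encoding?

Fixed-length: 3 bits × 272 symbols = 816 bits.
Huffman merges:
combine c(22), b(39) → 61
combine 61, e(68) → 129
combine a(71), d(72) → 143
combine 129, 143 → 272
Huffman total = 61 + 129 + 143 + 272 = 605 bits.
Saving = 816 − 605 = 211 bits.

211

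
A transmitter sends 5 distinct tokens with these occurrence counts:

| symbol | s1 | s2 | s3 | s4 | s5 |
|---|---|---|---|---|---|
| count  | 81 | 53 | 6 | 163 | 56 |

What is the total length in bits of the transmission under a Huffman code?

Greedily combine the two least-frequent nodes:
combine s3(6), s2(53) → 59
combine s5(56), 59 → 115
combine s1(81), 115 → 196
combine s4(163), 196 → 359
The encoded length is the sum of every internal node's weight: 59 + 115 + 196 + 359 = 729 bits.

729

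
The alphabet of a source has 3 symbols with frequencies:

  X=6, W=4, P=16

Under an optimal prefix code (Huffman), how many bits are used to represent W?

Huffman merges, smallest pair first:
combine W(4), X(6) → 10
combine 10, P(16) → 26
W's leaf is at depth 2, giving a 2-bit codeword.

2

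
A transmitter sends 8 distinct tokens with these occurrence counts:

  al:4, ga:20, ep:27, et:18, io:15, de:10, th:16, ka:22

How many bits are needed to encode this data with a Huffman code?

Greedily combine the two least-frequent nodes:
al(4) + de(10) → 14
14 + io(15) → 29
th(16) + et(18) → 34
ga(20) + ka(22) → 42
ep(27) + 29 → 56
34 + 42 → 76
56 + 76 → 132
Each symbol's bit-cost is frequency × depth; summing gives 383 bits (equivalently 14 + 29 + 34 + 42 + 56 + 76 + 132).

383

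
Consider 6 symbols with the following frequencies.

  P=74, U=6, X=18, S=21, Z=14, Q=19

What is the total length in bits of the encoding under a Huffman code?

Merge the two smallest weights repeatedly:
combine U(6), Z(14) → 20
combine X(18), Q(19) → 37
combine 20, S(21) → 41
combine 37, 41 → 78
combine P(74), 78 → 152
The encoded length is the sum of every internal node's weight: 20 + 37 + 41 + 78 + 152 = 328 bits.

328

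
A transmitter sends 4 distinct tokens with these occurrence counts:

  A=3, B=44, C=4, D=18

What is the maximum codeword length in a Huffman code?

3

Merge the two lowest-weight nodes at each step:
combine A(3), C(4) → 7
combine 7, D(18) → 25
combine 25, B(44) → 69
Maximum depth reached is 3.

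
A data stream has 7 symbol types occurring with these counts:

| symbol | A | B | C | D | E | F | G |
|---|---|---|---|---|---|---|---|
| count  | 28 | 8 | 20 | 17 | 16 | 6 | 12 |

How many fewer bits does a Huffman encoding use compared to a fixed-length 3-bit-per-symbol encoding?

Fixed-length: 3 bits × 107 symbols = 321 bits.
Huffman merges:
combine F(6), B(8) → 14
combine G(12), 14 → 26
combine E(16), D(17) → 33
combine C(20), 26 → 46
combine A(28), 33 → 61
combine 46, 61 → 107
Huffman total = 14 + 26 + 33 + 46 + 61 + 107 = 287 bits.
Saving = 321 − 287 = 34 bits.

34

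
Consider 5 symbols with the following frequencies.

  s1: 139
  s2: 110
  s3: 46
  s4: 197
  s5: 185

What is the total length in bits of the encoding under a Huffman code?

1510

Build the Huffman tree bottom-up:
combine s3(46), s2(110) → 156
combine s1(139), 156 → 295
combine s5(185), s4(197) → 382
combine 295, 382 → 677
Each symbol's bit-cost is frequency × depth; summing gives 1510 bits (equivalently 156 + 295 + 382 + 677).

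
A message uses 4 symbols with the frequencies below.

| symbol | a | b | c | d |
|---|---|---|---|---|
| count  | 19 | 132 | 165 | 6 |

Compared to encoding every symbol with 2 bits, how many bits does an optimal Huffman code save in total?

Fixed-length: 2 bits × 322 symbols = 644 bits.
Huffman merges:
d(6) + a(19) → 25
25 + b(132) → 157
157 + c(165) → 322
Huffman total = 25 + 157 + 322 = 504 bits.
Saving = 644 − 504 = 140 bits.

140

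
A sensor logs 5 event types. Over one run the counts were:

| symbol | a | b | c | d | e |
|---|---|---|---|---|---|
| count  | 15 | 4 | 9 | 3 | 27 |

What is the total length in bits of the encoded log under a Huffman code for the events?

Build the Huffman tree bottom-up:
combine d(3), b(4) → 7
combine 7, c(9) → 16
combine a(15), 16 → 31
combine e(27), 31 → 58
The encoded length is the sum of every internal node's weight: 7 + 16 + 31 + 58 = 112 bits.

112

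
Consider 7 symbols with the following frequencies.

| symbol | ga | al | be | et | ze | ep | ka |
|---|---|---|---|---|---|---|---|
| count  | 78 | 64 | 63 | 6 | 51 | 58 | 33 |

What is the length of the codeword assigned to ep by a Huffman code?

3

Repeatedly merge the two smallest:
combine et(6), ka(33) → 39
combine 39, ze(51) → 90
combine ep(58), be(63) → 121
combine al(64), ga(78) → 142
combine 90, 121 → 211
combine 142, 211 → 353
ep sits 3 levels below the root, so its codeword is 3 bits.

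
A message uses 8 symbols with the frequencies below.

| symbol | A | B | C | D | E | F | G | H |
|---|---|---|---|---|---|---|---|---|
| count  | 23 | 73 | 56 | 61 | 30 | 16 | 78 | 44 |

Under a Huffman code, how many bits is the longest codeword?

Merge the two lowest-weight nodes at each step:
F(16) + A(23) → 39
E(30) + 39 → 69
H(44) + C(56) → 100
D(61) + 69 → 130
B(73) + G(78) → 151
100 + 130 → 230
151 + 230 → 381
The first pair merged (F, A) ends up deepest, at depth 5.

5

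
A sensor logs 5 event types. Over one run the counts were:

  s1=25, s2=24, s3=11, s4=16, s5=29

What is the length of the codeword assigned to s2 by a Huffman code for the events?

Build the tree from the bottom:
merge s3(11) and s4(16): 27
merge s2(24) and s1(25): 49
merge 27 and s5(29): 56
merge 49 and 56: 105
The subtree containing s2 is merged 2 times, so code length = 2.

2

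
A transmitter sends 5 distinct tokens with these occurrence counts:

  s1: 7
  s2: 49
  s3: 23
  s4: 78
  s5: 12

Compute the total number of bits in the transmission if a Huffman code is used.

Build the Huffman tree bottom-up:
merge s1(7) and s5(12): 19
merge 19 and s3(23): 42
merge 42 and s2(49): 91
merge s4(78) and 91: 169
Total encoded bits = sum of merged weights = 19 + 42 + 91 + 169 = 321.

321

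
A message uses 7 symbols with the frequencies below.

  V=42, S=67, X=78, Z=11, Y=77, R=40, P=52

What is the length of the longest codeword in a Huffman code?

Merge the two lowest-weight nodes at each step:
combine Z(11), R(40) → 51
combine V(42), 51 → 93
combine P(52), S(67) → 119
combine Y(77), X(78) → 155
combine 93, 119 → 212
combine 155, 212 → 367
Maximum depth reached is 4.

4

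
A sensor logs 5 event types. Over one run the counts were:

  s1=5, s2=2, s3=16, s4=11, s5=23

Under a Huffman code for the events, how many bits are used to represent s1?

4

Repeatedly merge the two smallest:
merge s2(2) and s1(5): 7
merge 7 and s4(11): 18
merge s3(16) and 18: 34
merge s5(23) and 34: 57
s1's leaf is at depth 4, giving a 4-bit codeword.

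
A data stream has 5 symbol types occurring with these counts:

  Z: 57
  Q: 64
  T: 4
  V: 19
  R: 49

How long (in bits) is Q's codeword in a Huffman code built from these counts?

2

Huffman merges, smallest pair first:
combine T(4), V(19) → 23
combine 23, R(49) → 72
combine Z(57), Q(64) → 121
combine 72, 121 → 193
Q's leaf is at depth 2, giving a 2-bit codeword.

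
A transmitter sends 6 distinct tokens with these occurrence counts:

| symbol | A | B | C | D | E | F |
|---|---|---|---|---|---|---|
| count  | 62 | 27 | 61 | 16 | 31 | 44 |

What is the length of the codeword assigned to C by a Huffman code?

Huffman merges, smallest pair first:
combine D(16), B(27) → 43
combine E(31), 43 → 74
combine F(44), C(61) → 105
combine A(62), 74 → 136
combine 105, 136 → 241
C's leaf is at depth 2, giving a 2-bit codeword.

2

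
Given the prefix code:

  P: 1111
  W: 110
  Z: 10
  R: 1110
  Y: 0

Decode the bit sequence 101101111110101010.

ZWPWZZZ

Read left to right; each codeword is recognised as soon as it completes (prefix code):
  10→Z | 110→W | 1111→P | 110→W | 10→Z | 10→Z | 10→Z
Decoded message: ZWPWZZZ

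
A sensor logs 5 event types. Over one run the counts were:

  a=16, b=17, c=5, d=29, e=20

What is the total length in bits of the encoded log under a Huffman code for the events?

195

Build the Huffman tree bottom-up:
combine c(5), a(16) → 21
combine b(17), e(20) → 37
combine 21, d(29) → 50
combine 37, 50 → 87
Total encoded bits = sum of merged weights = 21 + 37 + 50 + 87 = 195.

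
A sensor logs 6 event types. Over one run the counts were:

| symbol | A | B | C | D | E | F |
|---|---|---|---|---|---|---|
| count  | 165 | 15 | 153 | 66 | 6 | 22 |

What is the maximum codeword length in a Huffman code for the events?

5

Merge the two lowest-weight nodes at each step:
merge E(6) and B(15): 21
merge 21 and F(22): 43
merge 43 and D(66): 109
merge 109 and C(153): 262
merge A(165) and 262: 427
The rarest symbols sit at the bottom; the longest codeword is 5 bits.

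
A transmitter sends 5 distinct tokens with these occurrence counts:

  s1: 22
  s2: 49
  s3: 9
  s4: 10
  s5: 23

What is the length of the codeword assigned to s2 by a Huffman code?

1

Repeatedly merge the two smallest:
combine s3(9), s4(10) → 19
combine 19, s1(22) → 41
combine s5(23), 41 → 64
combine s2(49), 64 → 113
s2 sits one level below the root: a 1-bit codeword.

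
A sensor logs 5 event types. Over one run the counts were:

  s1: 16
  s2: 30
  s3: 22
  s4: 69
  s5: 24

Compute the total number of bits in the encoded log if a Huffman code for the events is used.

345

Merge the two smallest weights repeatedly:
merge s1(16) and s3(22): 38
merge s5(24) and s2(30): 54
merge 38 and 54: 92
merge s4(69) and 92: 161
The encoded length is the sum of every internal node's weight: 38 + 54 + 92 + 161 = 345 bits.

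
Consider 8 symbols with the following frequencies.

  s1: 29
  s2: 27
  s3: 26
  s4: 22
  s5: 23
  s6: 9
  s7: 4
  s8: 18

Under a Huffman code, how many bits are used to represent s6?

Huffman merges, smallest pair first:
s7(4) + s6(9) → 13
13 + s8(18) → 31
s4(22) + s5(23) → 45
s3(26) + s2(27) → 53
s1(29) + 31 → 60
45 + 53 → 98
60 + 98 → 158
s6 sits 4 levels below the root, so its codeword is 4 bits.

4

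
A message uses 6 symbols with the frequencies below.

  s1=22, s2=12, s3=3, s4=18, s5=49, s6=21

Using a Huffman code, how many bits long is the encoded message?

Greedily combine the two least-frequent nodes:
merge s3(3) and s2(12): 15
merge 15 and s4(18): 33
merge s6(21) and s1(22): 43
merge 33 and 43: 76
merge s5(49) and 76: 125
The encoded length is the sum of every internal node's weight: 15 + 33 + 43 + 76 + 125 = 292 bits.

292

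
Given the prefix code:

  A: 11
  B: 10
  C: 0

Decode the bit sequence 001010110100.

Read left to right; each codeword is recognised as soon as it completes (prefix code):
  0→C | 0→C | 10→B | 10→B | 11→A | 0→C | 10→B | 0→C
Decoded message: CCBBACBC

CCBBACBC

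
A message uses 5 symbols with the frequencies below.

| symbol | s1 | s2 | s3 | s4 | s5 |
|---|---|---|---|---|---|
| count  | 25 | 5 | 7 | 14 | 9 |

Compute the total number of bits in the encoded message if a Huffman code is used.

128

Merge the two smallest weights repeatedly:
s2(5) + s3(7) → 12
s5(9) + 12 → 21
s4(14) + 21 → 35
s1(25) + 35 → 60
Each symbol's bit-cost is frequency × depth; summing gives 128 bits (equivalently 12 + 21 + 35 + 60).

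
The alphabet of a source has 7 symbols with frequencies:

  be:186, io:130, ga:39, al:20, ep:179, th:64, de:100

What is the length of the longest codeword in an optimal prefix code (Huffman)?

5

Merge the two lowest-weight nodes at each step:
merge al(20) and ga(39): 59
merge 59 and th(64): 123
merge de(100) and 123: 223
merge io(130) and ep(179): 309
merge be(186) and 223: 409
merge 309 and 409: 718
Maximum depth reached is 5.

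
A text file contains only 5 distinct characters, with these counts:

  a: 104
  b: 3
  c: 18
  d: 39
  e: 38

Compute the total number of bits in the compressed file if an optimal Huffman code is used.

380

Greedily combine the two least-frequent nodes:
b(3) + c(18) → 21
21 + e(38) → 59
d(39) + 59 → 98
98 + a(104) → 202
The encoded length is the sum of every internal node's weight: 21 + 59 + 98 + 202 = 380 bits.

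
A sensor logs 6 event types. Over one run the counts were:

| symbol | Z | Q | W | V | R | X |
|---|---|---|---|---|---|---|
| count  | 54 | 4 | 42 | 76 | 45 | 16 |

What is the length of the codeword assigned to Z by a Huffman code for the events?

2

Build the tree from the bottom:
Q(4) + X(16) → 20
20 + W(42) → 62
R(45) + Z(54) → 99
62 + V(76) → 138
99 + 138 → 237
Z sits 2 levels below the root, so its codeword is 2 bits.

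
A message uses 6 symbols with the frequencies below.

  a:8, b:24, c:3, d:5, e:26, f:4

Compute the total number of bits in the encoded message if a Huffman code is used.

Greedily combine the two least-frequent nodes:
c(3) + f(4) → 7
d(5) + 7 → 12
a(8) + 12 → 20
20 + b(24) → 44
e(26) + 44 → 70
Total encoded bits = sum of merged weights = 7 + 12 + 20 + 44 + 70 = 153.

153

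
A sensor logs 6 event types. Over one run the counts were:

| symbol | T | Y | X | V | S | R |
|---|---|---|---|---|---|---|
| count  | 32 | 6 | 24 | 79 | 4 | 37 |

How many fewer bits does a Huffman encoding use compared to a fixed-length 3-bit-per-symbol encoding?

151

Fixed-length: 3 bits × 182 symbols = 546 bits.
Huffman merges:
merge S(4) and Y(6): 10
merge 10 and X(24): 34
merge T(32) and 34: 66
merge R(37) and 66: 103
merge V(79) and 103: 182
Huffman total = 10 + 34 + 66 + 103 + 182 = 395 bits.
Saving = 546 − 395 = 151 bits.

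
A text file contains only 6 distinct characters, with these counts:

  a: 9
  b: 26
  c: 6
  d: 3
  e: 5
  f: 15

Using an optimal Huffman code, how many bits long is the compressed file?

Greedily combine the two least-frequent nodes:
merge d(3) and e(5): 8
merge c(6) and 8: 14
merge a(9) and 14: 23
merge f(15) and 23: 38
merge b(26) and 38: 64
The encoded length is the sum of every internal node's weight: 8 + 14 + 23 + 38 + 64 = 147 bits.

147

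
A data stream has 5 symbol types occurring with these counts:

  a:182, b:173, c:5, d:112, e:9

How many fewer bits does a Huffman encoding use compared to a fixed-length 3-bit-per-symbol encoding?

Fixed-length: 3 bits × 481 symbols = 1443 bits.
Huffman merges:
c(5) + e(9) → 14
14 + d(112) → 126
126 + b(173) → 299
a(182) + 299 → 481
Huffman total = 14 + 126 + 299 + 481 = 920 bits.
Saving = 1443 − 920 = 523 bits.

523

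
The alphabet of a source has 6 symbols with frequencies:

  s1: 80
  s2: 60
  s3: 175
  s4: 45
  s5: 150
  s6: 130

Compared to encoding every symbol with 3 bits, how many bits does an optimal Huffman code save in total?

350

Fixed-length: 3 bits × 640 symbols = 1920 bits.
Huffman merges:
s4(45) + s2(60) → 105
s1(80) + 105 → 185
s6(130) + s5(150) → 280
s3(175) + 185 → 360
280 + 360 → 640
Huffman total = 105 + 185 + 280 + 360 + 640 = 1570 bits.
Saving = 1920 − 1570 = 350 bits.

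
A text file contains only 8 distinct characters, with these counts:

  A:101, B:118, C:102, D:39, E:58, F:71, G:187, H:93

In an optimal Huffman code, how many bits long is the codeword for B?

Repeatedly merge the two smallest:
merge D(39) and E(58): 97
merge F(71) and H(93): 164
merge 97 and A(101): 198
merge C(102) and B(118): 220
merge 164 and G(187): 351
merge 198 and 220: 418
merge 351 and 418: 769
B's leaf is at depth 3, giving a 3-bit codeword.

3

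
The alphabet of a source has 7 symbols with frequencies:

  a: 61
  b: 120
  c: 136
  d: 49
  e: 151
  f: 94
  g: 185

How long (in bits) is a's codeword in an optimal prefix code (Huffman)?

Repeatedly merge the two smallest:
d(49) + a(61) → 110
f(94) + 110 → 204
b(120) + c(136) → 256
e(151) + g(185) → 336
204 + 256 → 460
336 + 460 → 796
a sits 4 levels below the root, so its codeword is 4 bits.

4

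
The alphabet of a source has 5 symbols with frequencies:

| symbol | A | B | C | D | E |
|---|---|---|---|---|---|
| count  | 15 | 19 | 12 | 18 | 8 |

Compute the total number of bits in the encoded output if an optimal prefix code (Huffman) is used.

164

Greedily combine the two least-frequent nodes:
E(8) + C(12) → 20
A(15) + D(18) → 33
B(19) + 20 → 39
33 + 39 → 72
The encoded length is the sum of every internal node's weight: 20 + 33 + 39 + 72 = 164 bits.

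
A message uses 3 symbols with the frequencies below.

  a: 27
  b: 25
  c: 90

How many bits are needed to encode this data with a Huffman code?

Merge the two smallest weights repeatedly:
b(25) + a(27) → 52
52 + c(90) → 142
Total encoded bits = sum of merged weights = 52 + 142 = 194.

194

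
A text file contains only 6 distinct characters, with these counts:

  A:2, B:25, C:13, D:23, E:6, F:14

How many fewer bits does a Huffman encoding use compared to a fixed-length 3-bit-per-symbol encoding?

54

Fixed-length: 3 bits × 83 symbols = 249 bits.
Huffman merges:
A(2) + E(6) → 8
8 + C(13) → 21
F(14) + 21 → 35
D(23) + B(25) → 48
35 + 48 → 83
Huffman total = 8 + 21 + 35 + 48 + 83 = 195 bits.
Saving = 249 − 195 = 54 bits.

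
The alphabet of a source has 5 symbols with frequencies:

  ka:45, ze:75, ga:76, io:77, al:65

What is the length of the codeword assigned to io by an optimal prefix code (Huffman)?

Build the tree from the bottom:
merge ka(45) and al(65): 110
merge ze(75) and ga(76): 151
merge io(77) and 110: 187
merge 151 and 187: 338
io's leaf is at depth 2, giving a 2-bit codeword.

2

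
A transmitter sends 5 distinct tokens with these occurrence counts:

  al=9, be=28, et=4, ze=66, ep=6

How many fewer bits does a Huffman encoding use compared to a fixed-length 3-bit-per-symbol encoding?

Fixed-length: 3 bits × 113 symbols = 339 bits.
Huffman merges:
merge et(4) and ep(6): 10
merge al(9) and 10: 19
merge 19 and be(28): 47
merge 47 and ze(66): 113
Huffman total = 10 + 19 + 47 + 113 = 189 bits.
Saving = 339 − 189 = 150 bits.

150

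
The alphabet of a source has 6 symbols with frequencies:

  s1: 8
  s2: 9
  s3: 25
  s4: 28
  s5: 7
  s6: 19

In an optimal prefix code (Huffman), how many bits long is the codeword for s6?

2

Repeatedly merge the two smallest:
merge s5(7) and s1(8): 15
merge s2(9) and 15: 24
merge s6(19) and 24: 43
merge s3(25) and s4(28): 53
merge 43 and 53: 96
s6 sits 2 levels below the root, so its codeword is 2 bits.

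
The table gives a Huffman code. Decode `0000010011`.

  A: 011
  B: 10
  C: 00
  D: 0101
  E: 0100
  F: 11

Read left to right; each codeword is recognised as soon as it completes (prefix code):
  00→C | 00→C | 0100→E | 11→F
Decoded message: CCEF

CCEF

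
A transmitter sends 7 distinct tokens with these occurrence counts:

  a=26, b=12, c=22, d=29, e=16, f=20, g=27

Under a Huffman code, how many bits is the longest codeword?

3

Merge the two lowest-weight nodes at each step:
b(12) + e(16) → 28
f(20) + c(22) → 42
a(26) + g(27) → 53
28 + d(29) → 57
42 + 53 → 95
57 + 95 → 152
The first pair merged (b, e) ends up deepest, at depth 3.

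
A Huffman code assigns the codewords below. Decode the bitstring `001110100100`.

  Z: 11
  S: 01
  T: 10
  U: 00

Read left to right; each codeword is recognised as soon as it completes (prefix code):
  00→U | 11→Z | 10→T | 10→T | 01→S | 00→U
Decoded message: UZTTSU

UZTTSU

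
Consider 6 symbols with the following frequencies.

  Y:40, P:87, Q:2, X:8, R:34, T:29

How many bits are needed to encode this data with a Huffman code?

435

Greedily combine the two least-frequent nodes:
combine Q(2), X(8) → 10
combine 10, T(29) → 39
combine R(34), 39 → 73
combine Y(40), 73 → 113
combine P(87), 113 → 200
Each symbol's bit-cost is frequency × depth; summing gives 435 bits (equivalently 10 + 39 + 73 + 113 + 200).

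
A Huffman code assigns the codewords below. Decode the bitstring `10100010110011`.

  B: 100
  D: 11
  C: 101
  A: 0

Read left to right; each codeword is recognised as soon as it completes (prefix code):
  101→C | 0→A | 0→A | 0→A | 101→C | 100→B | 11→D
Decoded message: CAAACBD

CAAACBD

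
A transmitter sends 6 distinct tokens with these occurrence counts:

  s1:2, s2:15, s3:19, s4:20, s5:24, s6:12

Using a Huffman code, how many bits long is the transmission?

227

Greedily combine the two least-frequent nodes:
merge s1(2) and s6(12): 14
merge 14 and s2(15): 29
merge s3(19) and s4(20): 39
merge s5(24) and 29: 53
merge 39 and 53: 92
Each symbol's bit-cost is frequency × depth; summing gives 227 bits (equivalently 14 + 29 + 39 + 53 + 92).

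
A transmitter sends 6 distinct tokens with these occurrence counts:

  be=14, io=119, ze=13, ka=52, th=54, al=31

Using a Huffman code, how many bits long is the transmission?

638

Build the Huffman tree bottom-up:
ze(13) + be(14) → 27
27 + al(31) → 58
ka(52) + th(54) → 106
58 + 106 → 164
io(119) + 164 → 283
The encoded length is the sum of every internal node's weight: 27 + 58 + 106 + 164 + 283 = 638 bits.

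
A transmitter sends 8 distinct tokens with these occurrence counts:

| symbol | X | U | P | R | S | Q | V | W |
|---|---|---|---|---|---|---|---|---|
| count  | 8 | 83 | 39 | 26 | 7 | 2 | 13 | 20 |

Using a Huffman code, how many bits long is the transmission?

Merge the two smallest weights repeatedly:
combine Q(2), S(7) → 9
combine X(8), 9 → 17
combine V(13), 17 → 30
combine W(20), R(26) → 46
combine 30, P(39) → 69
combine 46, 69 → 115
combine U(83), 115 → 198
Each symbol's bit-cost is frequency × depth; summing gives 484 bits (equivalently 9 + 17 + 30 + 46 + 69 + 115 + 198).

484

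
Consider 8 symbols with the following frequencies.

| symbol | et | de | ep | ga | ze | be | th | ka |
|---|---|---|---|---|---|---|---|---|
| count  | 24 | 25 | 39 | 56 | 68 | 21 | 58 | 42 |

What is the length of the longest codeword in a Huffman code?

4

Merge the two lowest-weight nodes at each step:
be(21) + et(24) → 45
de(25) + ep(39) → 64
ka(42) + 45 → 87
ga(56) + th(58) → 114
64 + ze(68) → 132
87 + 114 → 201
132 + 201 → 333
Maximum depth reached is 4.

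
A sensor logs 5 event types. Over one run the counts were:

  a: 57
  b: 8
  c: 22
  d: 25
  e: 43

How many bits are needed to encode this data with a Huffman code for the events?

338

Greedily combine the two least-frequent nodes:
b(8) + c(22) → 30
d(25) + 30 → 55
e(43) + 55 → 98
a(57) + 98 → 155
The encoded length is the sum of every internal node's weight: 30 + 55 + 98 + 155 = 338 bits.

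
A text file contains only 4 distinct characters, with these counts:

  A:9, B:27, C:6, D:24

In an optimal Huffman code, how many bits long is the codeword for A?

3

Repeatedly merge the two smallest:
C(6) + A(9) → 15
15 + D(24) → 39
B(27) + 39 → 66
The subtree containing A is merged 3 times, so code length = 3.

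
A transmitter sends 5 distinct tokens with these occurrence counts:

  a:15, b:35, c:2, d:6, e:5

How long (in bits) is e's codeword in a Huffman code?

4

Repeatedly merge the two smallest:
combine c(2), e(5) → 7
combine d(6), 7 → 13
combine 13, a(15) → 28
combine 28, b(35) → 63
The subtree containing e is merged 4 times, so code length = 4.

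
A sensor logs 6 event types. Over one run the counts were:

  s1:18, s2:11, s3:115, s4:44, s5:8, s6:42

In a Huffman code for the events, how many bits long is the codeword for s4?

2

Repeatedly merge the two smallest:
s5(8) + s2(11) → 19
s1(18) + 19 → 37
37 + s6(42) → 79
s4(44) + 79 → 123
s3(115) + 123 → 238
s4 sits 2 levels below the root, so its codeword is 2 bits.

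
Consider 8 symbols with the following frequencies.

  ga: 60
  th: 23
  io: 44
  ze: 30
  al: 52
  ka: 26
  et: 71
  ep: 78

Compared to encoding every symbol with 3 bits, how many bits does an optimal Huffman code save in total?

29

Fixed-length: 3 bits × 384 symbols = 1152 bits.
Huffman merges:
combine th(23), ka(26) → 49
combine ze(30), io(44) → 74
combine 49, al(52) → 101
combine ga(60), et(71) → 131
combine 74, ep(78) → 152
combine 101, 131 → 232
combine 152, 232 → 384
Huffman total = 49 + 74 + 101 + 131 + 152 + 232 + 384 = 1123 bits.
Saving = 1152 − 1123 = 29 bits.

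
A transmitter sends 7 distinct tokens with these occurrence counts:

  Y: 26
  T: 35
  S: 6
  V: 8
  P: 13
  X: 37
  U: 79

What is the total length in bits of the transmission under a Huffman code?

495

Build the Huffman tree bottom-up:
S(6) + V(8) → 14
P(13) + 14 → 27
Y(26) + 27 → 53
T(35) + X(37) → 72
53 + 72 → 125
U(79) + 125 → 204
Each symbol's bit-cost is frequency × depth; summing gives 495 bits (equivalently 14 + 27 + 53 + 72 + 125 + 204).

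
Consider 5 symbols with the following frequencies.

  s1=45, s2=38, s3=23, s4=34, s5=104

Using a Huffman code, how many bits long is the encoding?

Greedily combine the two least-frequent nodes:
merge s3(23) and s4(34): 57
merge s2(38) and s1(45): 83
merge 57 and 83: 140
merge s5(104) and 140: 244
Each symbol's bit-cost is frequency × depth; summing gives 524 bits (equivalently 57 + 83 + 140 + 244).

524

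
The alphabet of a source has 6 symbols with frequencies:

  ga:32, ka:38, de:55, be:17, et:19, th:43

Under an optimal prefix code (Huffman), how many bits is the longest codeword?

Merge the two lowest-weight nodes at each step:
merge be(17) and et(19): 36
merge ga(32) and 36: 68
merge ka(38) and th(43): 81
merge de(55) and 68: 123
merge 81 and 123: 204
The rarest symbols sit at the bottom; the longest codeword is 4 bits.

4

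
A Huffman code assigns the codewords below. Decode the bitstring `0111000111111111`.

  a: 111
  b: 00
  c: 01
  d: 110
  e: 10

Read left to right; each codeword is recognised as soon as it completes (prefix code):
  01→c | 110→d | 00→b | 111→a | 111→a | 111→a
Decoded message: cdbaaa

cdbaaa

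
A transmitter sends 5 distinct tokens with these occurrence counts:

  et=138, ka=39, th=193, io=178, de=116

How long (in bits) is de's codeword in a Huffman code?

3

Repeatedly merge the two smallest:
combine ka(39), de(116) → 155
combine et(138), 155 → 293
combine io(178), th(193) → 371
combine 293, 371 → 664
de's leaf is at depth 3, giving a 3-bit codeword.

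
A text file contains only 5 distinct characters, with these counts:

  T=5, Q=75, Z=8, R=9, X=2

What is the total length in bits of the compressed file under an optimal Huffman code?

145

Build the Huffman tree bottom-up:
X(2) + T(5) → 7
7 + Z(8) → 15
R(9) + 15 → 24
24 + Q(75) → 99
Each symbol's bit-cost is frequency × depth; summing gives 145 bits (equivalently 7 + 15 + 24 + 99).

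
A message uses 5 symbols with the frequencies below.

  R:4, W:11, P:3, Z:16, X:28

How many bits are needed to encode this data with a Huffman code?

Greedily combine the two least-frequent nodes:
P(3) + R(4) → 7
7 + W(11) → 18
Z(16) + 18 → 34
X(28) + 34 → 62
Each symbol's bit-cost is frequency × depth; summing gives 121 bits (equivalently 7 + 18 + 34 + 62).

121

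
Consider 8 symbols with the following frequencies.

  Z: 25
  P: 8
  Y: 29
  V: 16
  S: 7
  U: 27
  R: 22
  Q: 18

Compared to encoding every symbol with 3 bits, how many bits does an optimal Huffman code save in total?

14

Fixed-length: 3 bits × 152 symbols = 456 bits.
Huffman merges:
merge S(7) and P(8): 15
merge 15 and V(16): 31
merge Q(18) and R(22): 40
merge Z(25) and U(27): 52
merge Y(29) and 31: 60
merge 40 and 52: 92
merge 60 and 92: 152
Huffman total = 15 + 31 + 40 + 52 + 60 + 92 + 152 = 442 bits.
Saving = 456 − 442 = 14 bits.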